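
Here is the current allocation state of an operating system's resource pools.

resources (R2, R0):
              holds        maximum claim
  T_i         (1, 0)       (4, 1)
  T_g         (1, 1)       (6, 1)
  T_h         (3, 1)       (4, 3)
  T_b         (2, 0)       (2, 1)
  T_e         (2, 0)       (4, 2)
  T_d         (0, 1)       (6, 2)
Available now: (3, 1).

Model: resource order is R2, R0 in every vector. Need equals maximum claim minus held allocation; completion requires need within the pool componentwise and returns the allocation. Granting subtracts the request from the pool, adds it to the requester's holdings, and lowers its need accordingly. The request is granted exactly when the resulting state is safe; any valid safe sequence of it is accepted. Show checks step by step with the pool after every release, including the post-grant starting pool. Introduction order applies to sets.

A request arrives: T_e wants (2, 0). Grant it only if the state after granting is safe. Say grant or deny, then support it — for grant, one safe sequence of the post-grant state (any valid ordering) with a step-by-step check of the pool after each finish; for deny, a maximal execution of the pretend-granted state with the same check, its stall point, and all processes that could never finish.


DENY — the pretend-granted state is unsafe.
Key observation: after T_b, T_i the pool peaks at (4, 1), and each blocked process is short somewhere: T_g on R2; T_h on R0; T_e on R0; T_d on R2.
On the post-grant state, T_b, T_i is a maximal run — nothing extends it. Step-by-step check:
  pool = (1, 1)
  T_b needs (0, 1) <= (1, 1) -> finishes; pool += (2, 0) = (3, 1)
  T_i needs (3, 1) <= (3, 1) -> finishes; pool += (1, 0) = (4, 1)
  T_g cannot run: need (5, 0) vs free (4, 1) (insufficient R2)
  T_h cannot run: need (1, 2) vs free (4, 1) (insufficient R0)
  T_e cannot run: need (0, 2) vs free (4, 1) (insufficient R0)
  T_d cannot run: need (6, 1) vs free (4, 1) (insufficient R2)
Processes that could never finish after the grant: T_g, T_h, T_e and T_d.


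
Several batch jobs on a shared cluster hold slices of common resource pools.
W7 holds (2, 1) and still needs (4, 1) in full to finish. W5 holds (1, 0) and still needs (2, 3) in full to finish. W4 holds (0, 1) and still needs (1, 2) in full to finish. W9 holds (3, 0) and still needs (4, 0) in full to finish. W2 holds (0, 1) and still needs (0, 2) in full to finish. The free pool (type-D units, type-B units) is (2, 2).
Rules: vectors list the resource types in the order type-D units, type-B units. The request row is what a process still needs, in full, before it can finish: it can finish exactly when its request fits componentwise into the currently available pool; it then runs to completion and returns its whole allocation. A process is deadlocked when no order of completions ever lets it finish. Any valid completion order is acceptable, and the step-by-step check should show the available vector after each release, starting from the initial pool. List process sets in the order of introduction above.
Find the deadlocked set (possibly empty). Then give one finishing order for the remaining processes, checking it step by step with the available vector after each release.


The deadlocked set is W7 and W9.
Key observation: type-D units is the bottleneck — with W4, W5, W2 done the pool holds (3, 4), short of every remaining need.
The rest can finish in the order W4, W5, W2. Step-by-step check:
  pool = (2, 2)
  W4: need (1, 2) fits (2, 2); releases (0, 1), pool now (2, 3)
  W5: need (2, 3) fits (2, 3); releases (1, 0), pool now (3, 3)
  W2: need (0, 2) fits (3, 3); releases (0, 1), pool now (3, 4)
The blocked processes can never fit:
  blocked: W7 wants (4, 1), pool (3, 4) — not enough type-D units
  blocked: W9 wants (4, 0), pool (3, 4) — not enough type-D units


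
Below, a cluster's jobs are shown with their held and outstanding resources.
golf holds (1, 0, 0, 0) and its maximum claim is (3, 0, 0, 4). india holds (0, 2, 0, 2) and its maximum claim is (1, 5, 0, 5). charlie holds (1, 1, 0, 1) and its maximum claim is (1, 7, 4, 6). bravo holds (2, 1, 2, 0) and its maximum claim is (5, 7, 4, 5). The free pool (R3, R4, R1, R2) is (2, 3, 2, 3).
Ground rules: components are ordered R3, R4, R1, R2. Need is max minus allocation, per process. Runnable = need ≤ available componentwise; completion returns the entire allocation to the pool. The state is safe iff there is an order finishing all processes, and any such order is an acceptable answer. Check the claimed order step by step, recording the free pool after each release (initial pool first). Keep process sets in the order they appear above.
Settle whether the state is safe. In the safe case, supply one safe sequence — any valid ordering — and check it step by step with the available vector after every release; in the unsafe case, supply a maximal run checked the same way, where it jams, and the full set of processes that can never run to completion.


UNSAFE.
Key observation: no order helps: past india, golf, the free pool tops out at (3, 5, 2, 5), below what each blocked process needs in R4.
A maximal execution: india, golf — then nothing else fits. Step-by-step check:
  pool = (2, 3, 2, 3)
  india: need (1, 3, 0, 3) fits (2, 3, 2, 3); releases (0, 2, 0, 2), pool now (2, 5, 2, 5)
  golf: need (2, 0, 0, 4) fits (2, 5, 2, 5); releases (1, 0, 0, 0), pool now (3, 5, 2, 5)
  charlie cannot run: need (0, 6, 4, 5) vs free (3, 5, 2, 5) (insufficient R4 and R1)
  bravo cannot run: need (3, 6, 2, 5) vs free (3, 5, 2, 5) (insufficient R4)
Processes that can never finish: charlie and bravo.


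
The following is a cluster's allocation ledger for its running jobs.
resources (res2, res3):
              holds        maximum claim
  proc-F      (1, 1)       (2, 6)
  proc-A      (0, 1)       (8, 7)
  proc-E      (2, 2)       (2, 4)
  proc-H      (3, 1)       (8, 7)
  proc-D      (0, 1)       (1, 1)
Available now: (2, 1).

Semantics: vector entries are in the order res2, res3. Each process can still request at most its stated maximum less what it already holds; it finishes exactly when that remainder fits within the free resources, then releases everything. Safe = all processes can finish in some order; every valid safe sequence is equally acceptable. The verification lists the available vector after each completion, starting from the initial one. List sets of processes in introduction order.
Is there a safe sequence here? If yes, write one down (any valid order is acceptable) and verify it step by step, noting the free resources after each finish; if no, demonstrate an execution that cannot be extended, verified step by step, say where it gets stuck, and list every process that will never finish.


UNSAFE.
Key observation: proc-D, proc-E can finish, but then (4, 4) is all there is, and the blocked group's res3 demands exceed it.
A maximal execution: proc-D, proc-E — then nothing else fits. Walking it through:
  pool = (2, 1)
  run proc-D (needs (1, 0), free (2, 1)); after release of (0, 1) the pool is (2, 2)
  run proc-E (needs (0, 2), free (2, 2)); after release of (2, 2) the pool is (4, 4)
  proc-F cannot run: need (1, 5) vs free (4, 4) (insufficient res3)
  proc-A cannot run: need (8, 6) vs free (4, 4) (insufficient res2 and res3)
  proc-H cannot run: need (5, 6) vs free (4, 4) (insufficient res2 and res3)
Processes that can never finish: proc-F, proc-A and proc-H.


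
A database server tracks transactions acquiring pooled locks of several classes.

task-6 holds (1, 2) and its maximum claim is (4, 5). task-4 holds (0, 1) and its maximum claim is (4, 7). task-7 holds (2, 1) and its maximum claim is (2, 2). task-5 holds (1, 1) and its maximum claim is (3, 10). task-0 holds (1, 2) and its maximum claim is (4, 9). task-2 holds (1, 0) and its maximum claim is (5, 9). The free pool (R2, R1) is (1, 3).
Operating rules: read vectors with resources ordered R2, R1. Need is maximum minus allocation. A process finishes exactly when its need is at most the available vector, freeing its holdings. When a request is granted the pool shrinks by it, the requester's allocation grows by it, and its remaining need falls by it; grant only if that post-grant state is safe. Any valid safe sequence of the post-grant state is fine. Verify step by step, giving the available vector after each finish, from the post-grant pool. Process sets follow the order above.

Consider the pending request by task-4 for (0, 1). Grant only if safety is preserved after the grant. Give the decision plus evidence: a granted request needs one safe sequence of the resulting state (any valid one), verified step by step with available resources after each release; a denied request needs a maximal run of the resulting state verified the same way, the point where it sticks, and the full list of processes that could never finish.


GRANT. The post-grant state is safe; one safe sequence: task-7, task-6, task-4, task-0, task-5, task-2.
Key observation: (1, 2) free after granting still covers task-7 first, and each release covers the next.
Step-by-step check of the post-grant state:
  pool = (1, 2)
  task-7: need (0, 1) fits (1, 2); releases (2, 1), pool now (3, 3)
  task-6: need (3, 3) fits (3, 3); releases (1, 2), pool now (4, 5)
  task-4: need (4, 5) fits (4, 5); releases (0, 2), pool now (4, 7)
  task-0: need (3, 7) fits (4, 7); releases (1, 2), pool now (5, 9)
  task-5: need (2, 9) fits (5, 9); releases (1, 1), pool now (6, 10)
  task-2: need (4, 9) fits (6, 10); releases (1, 0), pool now (7, 10)


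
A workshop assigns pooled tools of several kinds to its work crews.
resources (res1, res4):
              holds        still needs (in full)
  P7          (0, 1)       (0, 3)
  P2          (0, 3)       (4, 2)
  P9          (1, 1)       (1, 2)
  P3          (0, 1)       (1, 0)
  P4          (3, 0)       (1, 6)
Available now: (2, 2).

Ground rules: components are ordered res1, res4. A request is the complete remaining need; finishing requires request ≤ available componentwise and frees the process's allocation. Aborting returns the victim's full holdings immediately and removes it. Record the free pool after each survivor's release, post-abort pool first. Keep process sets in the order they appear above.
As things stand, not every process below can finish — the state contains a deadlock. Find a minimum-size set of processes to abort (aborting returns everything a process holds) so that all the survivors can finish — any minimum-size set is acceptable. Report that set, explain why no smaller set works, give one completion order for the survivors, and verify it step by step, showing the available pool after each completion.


Abort P4.
Key observation: P2 had no path to completion before; after the abort of P4 ((3, 0) returned), step 1 is where it fits.
Minimality: the empty abort set fails — the state is deadlocked as it stands.
Survivors finish in the order: P2, P3, P9, P7. Step-by-step check (pool after the aborts first):
  pool = (5, 2)
  P2: need (4, 2) fits (5, 2); releases (0, 3), pool now (5, 5)
  P3: need (1, 0) fits (5, 5); releases (0, 1), pool now (5, 6)
  P9: need (1, 2) fits (5, 6); releases (1, 1), pool now (6, 7)
  P7: need (0, 3) fits (6, 7); releases (0, 1), pool now (6, 8)


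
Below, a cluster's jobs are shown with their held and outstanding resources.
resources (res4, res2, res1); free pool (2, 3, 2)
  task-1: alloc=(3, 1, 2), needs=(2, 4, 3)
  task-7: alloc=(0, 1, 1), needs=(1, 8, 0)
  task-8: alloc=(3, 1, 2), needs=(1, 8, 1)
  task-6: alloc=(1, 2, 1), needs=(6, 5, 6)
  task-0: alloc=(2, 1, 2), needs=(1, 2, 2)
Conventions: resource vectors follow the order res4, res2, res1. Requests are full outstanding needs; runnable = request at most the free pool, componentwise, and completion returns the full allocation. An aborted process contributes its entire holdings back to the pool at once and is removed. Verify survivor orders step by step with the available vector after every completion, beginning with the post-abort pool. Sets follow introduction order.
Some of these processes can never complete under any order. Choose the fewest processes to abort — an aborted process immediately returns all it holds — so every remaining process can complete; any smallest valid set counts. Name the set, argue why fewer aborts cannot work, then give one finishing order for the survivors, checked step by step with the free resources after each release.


Minimum abort set: task-7.
Key observation: the returned (0, 1, 1) from task-7 is what brings task-8 — unrunnable before, under any order — into play at step 4.
No smaller set exists: with zero aborts the deadlock remains.
One survivor order: task-1, task-0, task-6, task-8. Check, step by step (post-abort pool first):
  pool = (2, 4, 3)
  run task-1 (needs (2, 4, 3), free (2, 4, 3)); after release of (3, 1, 2) the pool is (5, 5, 5)
  run task-0 (needs (1, 2, 2), free (5, 5, 5)); after release of (2, 1, 2) the pool is (7, 6, 7)
  run task-6 (needs (6, 5, 6), free (7, 6, 7)); after release of (1, 2, 1) the pool is (8, 8, 8)
  run task-8 (needs (1, 8, 1), free (8, 8, 8)); after release of (3, 1, 2) the pool is (11, 9, 10)


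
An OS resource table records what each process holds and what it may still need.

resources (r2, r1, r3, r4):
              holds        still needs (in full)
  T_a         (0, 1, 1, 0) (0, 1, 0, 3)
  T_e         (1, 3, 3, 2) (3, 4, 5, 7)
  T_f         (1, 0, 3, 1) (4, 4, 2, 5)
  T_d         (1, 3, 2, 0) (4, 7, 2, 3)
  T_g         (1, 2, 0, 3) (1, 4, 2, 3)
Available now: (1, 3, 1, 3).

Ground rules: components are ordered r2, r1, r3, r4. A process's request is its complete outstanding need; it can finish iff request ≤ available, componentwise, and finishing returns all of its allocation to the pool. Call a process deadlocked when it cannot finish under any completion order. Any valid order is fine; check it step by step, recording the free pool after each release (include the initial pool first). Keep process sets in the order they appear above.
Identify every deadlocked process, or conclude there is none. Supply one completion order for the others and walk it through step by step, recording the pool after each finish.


Deadlocked: T_e, T_f and T_d.
Key observation: T_a, T_g can finish, but then (2, 6, 2, 6) is all there is, and the blocked group's r2 demands exceed it.
One completion order for the rest: T_a, T_g. Check, step by step:
  pool = (1, 3, 1, 3)
  run T_a (needs (0, 1, 0, 3), free (1, 3, 1, 3)); after release of (0, 1, 1, 0) the pool is (1, 4, 2, 3)
  run T_g (needs (1, 4, 2, 3), free (1, 4, 2, 3)); after release of (1, 2, 0, 3) the pool is (2, 6, 2, 6)
None of the blocked processes ever fits:
  T_e cannot run: need (3, 4, 5, 7) vs free (2, 6, 2, 6) (insufficient r2, r3 and r4)
  T_f cannot run: need (4, 4, 2, 5) vs free (2, 6, 2, 6) (insufficient r2)
  T_d cannot run: need (4, 7, 2, 3) vs free (2, 6, 2, 6) (insufficient r2 and r1)


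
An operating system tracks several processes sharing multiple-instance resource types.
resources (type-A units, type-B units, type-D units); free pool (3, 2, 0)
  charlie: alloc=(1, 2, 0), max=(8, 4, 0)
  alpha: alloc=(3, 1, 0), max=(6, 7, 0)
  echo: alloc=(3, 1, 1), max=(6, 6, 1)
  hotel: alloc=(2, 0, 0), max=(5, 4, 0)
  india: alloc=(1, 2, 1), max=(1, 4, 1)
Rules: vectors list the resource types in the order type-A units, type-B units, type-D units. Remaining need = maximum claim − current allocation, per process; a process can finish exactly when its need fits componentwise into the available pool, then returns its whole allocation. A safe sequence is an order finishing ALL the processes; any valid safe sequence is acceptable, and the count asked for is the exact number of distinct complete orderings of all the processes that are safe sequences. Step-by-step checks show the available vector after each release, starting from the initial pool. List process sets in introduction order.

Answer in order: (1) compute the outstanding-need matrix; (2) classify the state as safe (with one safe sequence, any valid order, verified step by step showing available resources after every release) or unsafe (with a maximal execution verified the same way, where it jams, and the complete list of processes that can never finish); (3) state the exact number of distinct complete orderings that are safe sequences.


(1) Need matrix, components ordered type-A units, type-B units, type-D units:
  charlie: (7, 2, 0)
  alpha: (3, 6, 0)
  echo: (3, 5, 0)
  hotel: (3, 4, 0)
  india: (0, 2, 0)
(2) UNSAFE — no complete ordering exists.
Key observation: after india, hotel the pool peaks at (6, 4, 1), and each blocked process is short somewhere: charlie on type-A units; alpha on type-B units; echo on type-B units.
A maximal execution: india, hotel — then nothing else fits. Check, step by step:
  pool = (3, 2, 0)
  india needs (0, 2, 0) <= (3, 2, 0) -> finishes; pool += (1, 2, 1) = (4, 4, 1)
  hotel needs (3, 4, 0) <= (4, 4, 1) -> finishes; pool += (2, 0, 0) = (6, 4, 1)
  charlie cannot run: need (7, 2, 0) vs free (6, 4, 1) (insufficient type-A units)
  alpha cannot run: need (3, 6, 0) vs free (6, 4, 1) (insufficient type-B units)
  echo cannot run: need (3, 5, 0) vs free (6, 4, 1) (insufficient type-B units)
Permanently blocked: charlie, alpha and echo.
(3) The exact count: 0 of the possible complete orderings are safe sequences.


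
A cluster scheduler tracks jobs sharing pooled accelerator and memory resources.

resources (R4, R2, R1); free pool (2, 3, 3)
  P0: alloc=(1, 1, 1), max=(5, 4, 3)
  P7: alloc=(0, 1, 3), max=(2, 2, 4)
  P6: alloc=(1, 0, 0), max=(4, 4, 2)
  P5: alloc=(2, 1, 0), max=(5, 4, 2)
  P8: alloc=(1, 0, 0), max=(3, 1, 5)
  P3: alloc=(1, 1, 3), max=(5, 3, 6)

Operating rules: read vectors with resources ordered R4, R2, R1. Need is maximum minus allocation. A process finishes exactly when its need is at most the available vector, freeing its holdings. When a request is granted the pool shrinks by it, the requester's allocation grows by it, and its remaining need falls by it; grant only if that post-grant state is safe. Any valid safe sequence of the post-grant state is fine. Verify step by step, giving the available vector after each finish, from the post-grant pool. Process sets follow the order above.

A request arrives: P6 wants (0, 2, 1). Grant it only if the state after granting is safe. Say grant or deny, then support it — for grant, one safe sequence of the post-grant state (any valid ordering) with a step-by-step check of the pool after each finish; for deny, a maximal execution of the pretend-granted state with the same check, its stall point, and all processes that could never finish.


GRANT. The post-grant state is safe; one safe sequence: P7, P8, P6, P5, P3, P0.
Key observation: the grant leaves (2, 1, 2) free — enough for P7, whose release restarts the cascade.
Check on the post-grant state, step by step:
  pool = (2, 1, 2)
  run P7 (needs (2, 1, 1), free (2, 1, 2)); after release of (0, 1, 3) the pool is (2, 2, 5)
  run P8 (needs (2, 1, 5), free (2, 2, 5)); after release of (1, 0, 0) the pool is (3, 2, 5)
  run P6 (needs (3, 2, 1), free (3, 2, 5)); after release of (1, 2, 1) the pool is (4, 4, 6)
  run P5 (needs (3, 3, 2), free (4, 4, 6)); after release of (2, 1, 0) the pool is (6, 5, 6)
  run P3 (needs (4, 2, 3), free (6, 5, 6)); after release of (1, 1, 3) the pool is (7, 6, 9)
  run P0 (needs (4, 3, 2), free (7, 6, 9)); after release of (1, 1, 1) the pool is (8, 7, 10)


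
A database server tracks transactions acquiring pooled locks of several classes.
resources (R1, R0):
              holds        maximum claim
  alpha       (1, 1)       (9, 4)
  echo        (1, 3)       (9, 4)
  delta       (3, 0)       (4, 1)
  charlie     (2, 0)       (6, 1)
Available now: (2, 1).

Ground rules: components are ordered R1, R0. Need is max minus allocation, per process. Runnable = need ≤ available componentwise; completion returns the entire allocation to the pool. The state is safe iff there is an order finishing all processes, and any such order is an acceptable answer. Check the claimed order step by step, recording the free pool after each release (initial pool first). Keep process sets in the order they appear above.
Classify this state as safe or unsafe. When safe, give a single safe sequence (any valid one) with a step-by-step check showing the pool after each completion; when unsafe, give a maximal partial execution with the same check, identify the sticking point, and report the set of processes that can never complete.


The state is UNSAFE.
Key observation: once delta, charlie finish, the pool peaks at (7, 1) — and every remaining process still needs more R1 than that.
A maximal execution: delta, charlie — then nothing else fits. Verifying each step:
  pool = (2, 1)
  delta: need (1, 1) fits (2, 1); releases (3, 0), pool now (5, 1)
  charlie: need (4, 1) fits (5, 1); releases (2, 0), pool now (7, 1)
  blocked: alpha wants (8, 3), pool (7, 1) — not enough R1 and R0
  blocked: echo wants (8, 1), pool (7, 1) — not enough R1
Processes that can never finish: alpha and echo.


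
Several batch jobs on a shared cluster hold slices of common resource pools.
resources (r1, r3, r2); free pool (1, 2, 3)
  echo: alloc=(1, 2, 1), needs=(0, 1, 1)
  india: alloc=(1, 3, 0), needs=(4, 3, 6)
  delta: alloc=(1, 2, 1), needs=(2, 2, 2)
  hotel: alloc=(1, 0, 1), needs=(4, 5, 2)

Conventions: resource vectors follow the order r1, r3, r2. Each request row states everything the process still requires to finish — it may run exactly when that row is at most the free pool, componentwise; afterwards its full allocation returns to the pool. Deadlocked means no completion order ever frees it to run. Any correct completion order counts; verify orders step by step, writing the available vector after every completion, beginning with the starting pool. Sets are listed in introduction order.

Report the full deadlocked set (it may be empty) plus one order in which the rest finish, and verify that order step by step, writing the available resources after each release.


The deadlocked set is india and hotel.
Key observation: r1 is the bottleneck — with echo, delta done the pool holds (3, 6, 5), short of every remaining need.
The rest can finish in the order echo, delta. Verifying each step:
  pool = (1, 2, 3)
  echo needs (0, 1, 1) <= (1, 2, 3) -> finishes; pool += (1, 2, 1) = (2, 4, 4)
  delta needs (2, 2, 2) <= (2, 4, 4) -> finishes; pool += (1, 2, 1) = (3, 6, 5)
None of the blocked processes ever fits:
  india cannot run: need (4, 3, 6) vs free (3, 6, 5) (insufficient r1 and r2)
  hotel cannot run: need (4, 5, 2) vs free (3, 6, 5) (insufficient r1)


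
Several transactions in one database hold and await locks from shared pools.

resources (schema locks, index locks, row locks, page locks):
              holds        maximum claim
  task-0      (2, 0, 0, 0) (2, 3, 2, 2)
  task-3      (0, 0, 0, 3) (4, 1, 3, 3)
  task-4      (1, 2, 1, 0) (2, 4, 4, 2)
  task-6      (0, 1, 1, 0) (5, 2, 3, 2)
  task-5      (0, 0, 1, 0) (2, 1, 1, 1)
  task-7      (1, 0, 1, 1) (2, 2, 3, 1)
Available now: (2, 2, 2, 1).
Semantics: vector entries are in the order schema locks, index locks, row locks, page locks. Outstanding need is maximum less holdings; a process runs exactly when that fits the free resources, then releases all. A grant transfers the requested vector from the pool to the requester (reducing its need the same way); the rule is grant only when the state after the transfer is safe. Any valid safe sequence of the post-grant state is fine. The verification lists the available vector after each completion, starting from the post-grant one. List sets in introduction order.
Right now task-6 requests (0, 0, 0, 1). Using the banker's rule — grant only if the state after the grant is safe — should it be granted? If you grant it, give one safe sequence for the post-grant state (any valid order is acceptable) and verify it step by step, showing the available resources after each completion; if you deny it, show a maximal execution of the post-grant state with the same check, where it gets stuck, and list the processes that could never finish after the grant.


DENY — the pretend-granted state is unsafe.
Key observation: after task-7, task-5 the pool peaks at (3, 2, 4, 1), and each blocked process is short somewhere: task-0 on index locks, page locks; task-3 on schema locks; task-4 on page locks; task-6 on schema locks.
After a pretend grant, a maximal execution: task-7, task-5 — then nothing else fits. Step-by-step check:
  pool = (2, 2, 2, 0)
  task-7 needs (1, 2, 2, 0) <= (2, 2, 2, 0) -> finishes; pool += (1, 0, 1, 1) = (3, 2, 3, 1)
  task-5 needs (2, 1, 0, 1) <= (3, 2, 3, 1) -> finishes; pool += (0, 0, 1, 0) = (3, 2, 4, 1)
  task-0 cannot run: need (0, 3, 2, 2) vs free (3, 2, 4, 1) (insufficient index locks and page locks)
  task-3 cannot run: need (4, 1, 3, 0) vs free (3, 2, 4, 1) (insufficient schema locks)
  task-4 cannot run: need (1, 2, 3, 2) vs free (3, 2, 4, 1) (insufficient page locks)
  task-6 cannot run: need (5, 1, 2, 1) vs free (3, 2, 4, 1) (insufficient schema locks)
Processes that could never finish after the grant: task-0, task-3, task-4 and task-6.


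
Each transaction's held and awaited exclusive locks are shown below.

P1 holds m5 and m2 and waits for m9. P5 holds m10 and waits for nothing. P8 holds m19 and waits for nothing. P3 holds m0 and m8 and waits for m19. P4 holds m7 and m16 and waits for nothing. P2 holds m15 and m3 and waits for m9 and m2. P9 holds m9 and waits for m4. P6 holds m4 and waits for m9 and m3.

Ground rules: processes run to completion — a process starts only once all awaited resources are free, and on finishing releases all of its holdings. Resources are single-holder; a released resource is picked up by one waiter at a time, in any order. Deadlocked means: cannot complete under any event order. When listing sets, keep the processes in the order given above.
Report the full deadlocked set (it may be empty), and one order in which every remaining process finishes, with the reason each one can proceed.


Deadlocked: P1, P2, P9 and P6.
Key observation: the waits loop around P1 -> P9 -> P6 -> P2 -> P1 with no way out; no other process is dragged down with it.
One completion order for the rest: P5, P8, P3, P4.
Verifying each step:
  P5: no waits; runs immediately, freeing m10
  P8: no waits; runs immediately, freeing m19
  run P3 (all its waits — m19 — are resolved); releases m0 and m8
  P4: no waits; runs immediately, freeing m7 and m16


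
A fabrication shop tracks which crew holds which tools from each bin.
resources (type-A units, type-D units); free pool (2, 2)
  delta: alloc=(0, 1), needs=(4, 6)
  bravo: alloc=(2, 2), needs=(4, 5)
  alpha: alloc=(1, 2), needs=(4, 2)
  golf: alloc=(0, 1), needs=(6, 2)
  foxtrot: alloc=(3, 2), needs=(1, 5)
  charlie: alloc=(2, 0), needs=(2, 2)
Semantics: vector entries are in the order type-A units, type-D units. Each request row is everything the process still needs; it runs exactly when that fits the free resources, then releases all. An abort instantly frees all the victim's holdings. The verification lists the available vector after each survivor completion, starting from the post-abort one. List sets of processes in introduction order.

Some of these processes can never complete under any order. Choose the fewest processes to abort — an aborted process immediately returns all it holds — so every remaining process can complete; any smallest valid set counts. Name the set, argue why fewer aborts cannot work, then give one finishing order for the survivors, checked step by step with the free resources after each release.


The answer: abort bravo.
Key observation: before aborting bravo, foxtrot was permanently blocked — no order could ever run it; afterwards it completes at step 2.
No smaller set exists: with zero aborts the deadlock remains.
One survivor order: alpha, foxtrot, delta, charlie, golf. Walking it through (post-abort pool first):
  pool = (4, 4)
  run alpha (needs (4, 2), free (4, 4)); after release of (1, 2) the pool is (5, 6)
  run foxtrot (needs (1, 5), free (5, 6)); after release of (3, 2) the pool is (8, 8)
  run delta (needs (4, 6), free (8, 8)); after release of (0, 1) the pool is (8, 9)
  run charlie (needs (2, 2), free (8, 9)); after release of (2, 0) the pool is (10, 9)
  run golf (needs (6, 2), free (10, 9)); after release of (0, 1) the pool is (10, 10)


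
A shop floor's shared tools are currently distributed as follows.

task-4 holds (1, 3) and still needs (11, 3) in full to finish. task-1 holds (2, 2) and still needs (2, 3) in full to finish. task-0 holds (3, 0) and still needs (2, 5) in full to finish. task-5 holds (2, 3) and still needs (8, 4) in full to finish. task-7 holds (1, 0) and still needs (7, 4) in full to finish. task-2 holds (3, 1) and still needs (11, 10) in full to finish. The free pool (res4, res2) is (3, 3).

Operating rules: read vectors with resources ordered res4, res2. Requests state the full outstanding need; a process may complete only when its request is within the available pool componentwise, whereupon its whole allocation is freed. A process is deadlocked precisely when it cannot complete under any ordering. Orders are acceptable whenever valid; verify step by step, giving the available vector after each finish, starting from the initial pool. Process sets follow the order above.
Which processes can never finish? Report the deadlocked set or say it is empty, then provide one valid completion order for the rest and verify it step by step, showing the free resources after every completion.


The deadlocked set is empty.
Key observation: task-1 can run right away; the returned allocation unlocks the remaining processes in turn.
The rest can finish in the order task-1, task-0, task-7, task-5, task-4, task-2. Walking it through:
  pool = (3, 3)
  task-1: need (2, 3) fits (3, 3); releases (2, 2), pool now (5, 5)
  task-0: need (2, 5) fits (5, 5); releases (3, 0), pool now (8, 5)
  task-7: need (7, 4) fits (8, 5); releases (1, 0), pool now (9, 5)
  task-5: need (8, 4) fits (9, 5); releases (2, 3), pool now (11, 8)
  task-4: need (11, 3) fits (11, 8); releases (1, 3), pool now (12, 11)
  task-2: need (11, 10) fits (12, 11); releases (3, 1), pool now (15, 12)


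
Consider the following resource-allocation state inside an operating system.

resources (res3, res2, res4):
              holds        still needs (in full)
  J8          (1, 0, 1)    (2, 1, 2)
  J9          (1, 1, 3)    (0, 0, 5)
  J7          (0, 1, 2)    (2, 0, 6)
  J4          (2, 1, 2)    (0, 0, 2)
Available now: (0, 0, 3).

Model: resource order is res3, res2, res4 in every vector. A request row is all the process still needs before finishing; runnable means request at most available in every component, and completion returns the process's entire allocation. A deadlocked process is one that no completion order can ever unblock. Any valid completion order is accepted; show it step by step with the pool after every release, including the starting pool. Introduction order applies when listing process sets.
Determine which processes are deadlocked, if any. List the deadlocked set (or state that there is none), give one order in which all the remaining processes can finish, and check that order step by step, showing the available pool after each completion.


No process is deadlocked.
Key observation: J4 leads a chain of completions in which each release enables another process.
A valid finishing order for the others: J4, J8, J9, J7. Step-by-step check:
  pool = (0, 0, 3)
  run J4 (needs (0, 0, 2), free (0, 0, 3)); after release of (2, 1, 2) the pool is (2, 1, 5)
  run J8 (needs (2, 1, 2), free (2, 1, 5)); after release of (1, 0, 1) the pool is (3, 1, 6)
  run J9 (needs (0, 0, 5), free (3, 1, 6)); after release of (1, 1, 3) the pool is (4, 2, 9)
  run J7 (needs (2, 0, 6), free (4, 2, 9)); after release of (0, 1, 2) the pool is (4, 3, 11)


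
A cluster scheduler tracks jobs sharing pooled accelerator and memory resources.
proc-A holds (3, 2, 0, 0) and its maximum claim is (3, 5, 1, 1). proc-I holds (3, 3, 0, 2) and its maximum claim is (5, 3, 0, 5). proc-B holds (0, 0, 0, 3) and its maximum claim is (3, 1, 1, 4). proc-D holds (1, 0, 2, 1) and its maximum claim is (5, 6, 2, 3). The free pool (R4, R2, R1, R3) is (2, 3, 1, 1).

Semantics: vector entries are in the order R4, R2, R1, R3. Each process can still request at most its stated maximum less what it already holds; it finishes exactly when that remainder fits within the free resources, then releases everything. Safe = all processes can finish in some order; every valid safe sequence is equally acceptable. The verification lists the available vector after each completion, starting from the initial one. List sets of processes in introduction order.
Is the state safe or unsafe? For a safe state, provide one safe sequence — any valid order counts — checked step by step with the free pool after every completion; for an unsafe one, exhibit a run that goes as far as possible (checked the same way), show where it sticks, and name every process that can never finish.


SAFE. One safe sequence: proc-A, proc-B, proc-I, proc-D.
Key observation: at proc-A the run first touches a limit — (0, 3, 1, 1) against (2, 3, 1, 1), exact on a resource it actually requests.
Step-by-step check:
  pool = (2, 3, 1, 1)
  proc-A needs (0, 3, 1, 1) <= (2, 3, 1, 1) -> finishes; pool += (3, 2, 0, 0) = (5, 5, 1, 1)
  proc-B needs (3, 1, 1, 1) <= (5, 5, 1, 1) -> finishes; pool += (0, 0, 0, 3) = (5, 5, 1, 4)
  proc-I needs (2, 0, 0, 3) <= (5, 5, 1, 4) -> finishes; pool += (3, 3, 0, 2) = (8, 8, 1, 6)
  proc-D needs (4, 6, 0, 2) <= (8, 8, 1, 6) -> finishes; pool += (1, 0, 2, 1) = (9, 8, 3, 7)


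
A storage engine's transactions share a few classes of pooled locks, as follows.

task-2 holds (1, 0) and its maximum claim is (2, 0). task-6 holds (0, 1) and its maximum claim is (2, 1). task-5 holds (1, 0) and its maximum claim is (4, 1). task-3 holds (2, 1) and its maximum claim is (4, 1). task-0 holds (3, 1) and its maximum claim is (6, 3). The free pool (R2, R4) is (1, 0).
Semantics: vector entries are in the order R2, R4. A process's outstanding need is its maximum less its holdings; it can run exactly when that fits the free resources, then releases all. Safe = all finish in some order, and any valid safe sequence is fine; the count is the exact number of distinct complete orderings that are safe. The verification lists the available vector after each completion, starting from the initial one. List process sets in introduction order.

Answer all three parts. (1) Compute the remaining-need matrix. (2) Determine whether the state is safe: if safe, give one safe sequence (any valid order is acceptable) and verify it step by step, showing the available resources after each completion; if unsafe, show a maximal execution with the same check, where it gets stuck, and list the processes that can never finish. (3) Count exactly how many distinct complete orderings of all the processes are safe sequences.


(1) Remaining need (order R2, R4):
  task-2: (1, 0)
  task-6: (2, 0)
  task-5: (3, 1)
  task-3: (2, 0)
  task-0: (3, 2)
(2) SAFE. One safe sequence: task-2, task-3, task-5, task-6, task-0.
Key observation: at task-2 the run first touches a limit — (1, 0) against (1, 0), exact on a resource it actually requests.
Verifying each step:
  pool = (1, 0)
  task-2 needs (1, 0) <= (1, 0) -> finishes; pool += (1, 0) = (2, 0)
  task-3 needs (2, 0) <= (2, 0) -> finishes; pool += (2, 1) = (4, 1)
  task-5 needs (3, 1) <= (4, 1) -> finishes; pool += (1, 0) = (5, 1)
  task-6 needs (2, 0) <= (5, 1) -> finishes; pool += (0, 1) = (5, 2)
  task-0 needs (3, 2) <= (5, 2) -> finishes; pool += (3, 1) = (8, 3)
(3) Exactly 5 of the possible complete orderings are safe sequences.


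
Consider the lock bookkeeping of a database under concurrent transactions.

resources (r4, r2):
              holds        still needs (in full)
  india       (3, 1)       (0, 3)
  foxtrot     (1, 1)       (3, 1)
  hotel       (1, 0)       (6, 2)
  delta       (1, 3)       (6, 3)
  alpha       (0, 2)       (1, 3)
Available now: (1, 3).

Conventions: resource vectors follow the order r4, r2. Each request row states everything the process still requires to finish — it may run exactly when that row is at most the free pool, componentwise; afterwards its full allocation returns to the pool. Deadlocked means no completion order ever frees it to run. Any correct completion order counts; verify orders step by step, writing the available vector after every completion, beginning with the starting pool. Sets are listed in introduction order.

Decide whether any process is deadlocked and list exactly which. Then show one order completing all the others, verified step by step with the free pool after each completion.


Deadlocked: hotel and delta.
Key observation: india, foxtrot, alpha can finish, but then (5, 7) is all there is, and the blocked group's r4 demands exceed it.
One completion order for the rest: india, foxtrot, alpha. Step-by-step check:
  pool = (1, 3)
  india: need (0, 3) fits (1, 3); releases (3, 1), pool now (4, 4)
  foxtrot: need (3, 1) fits (4, 4); releases (1, 1), pool now (5, 5)
  alpha: need (1, 3) fits (5, 5); releases (0, 2), pool now (5, 7)
The stuck group stays short no matter what:
  blocked: hotel wants (6, 2), pool (5, 7) — not enough r4
  blocked: delta wants (6, 3), pool (5, 7) — not enough r4


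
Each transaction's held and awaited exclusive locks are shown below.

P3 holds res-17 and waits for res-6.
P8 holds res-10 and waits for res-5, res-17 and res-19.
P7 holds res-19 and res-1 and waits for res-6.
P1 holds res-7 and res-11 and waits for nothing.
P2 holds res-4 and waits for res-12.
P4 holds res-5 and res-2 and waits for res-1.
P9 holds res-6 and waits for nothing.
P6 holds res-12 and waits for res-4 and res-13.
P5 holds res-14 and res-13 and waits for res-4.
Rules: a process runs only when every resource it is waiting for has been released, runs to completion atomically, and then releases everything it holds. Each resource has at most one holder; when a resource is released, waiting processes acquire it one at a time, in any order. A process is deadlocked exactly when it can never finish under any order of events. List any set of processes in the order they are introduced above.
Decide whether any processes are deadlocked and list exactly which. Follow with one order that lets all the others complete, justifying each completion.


Deadlocked set: P2, P6 and P5.
Key observation: along P2 -> P6 -> P2, each member waits on what the next one holds — a deadlock; P5 is caught in further circular waits.
The rest can finish in the order P9, P3, P1, P7, P4, P8.
Verifying each step:
  run P9 (it waits on nothing); releases res-6
  P3 waits on res-6 — all released -> runs and releases res-17
  run P1 (it waits on nothing); releases res-7 and res-11
  P7 waits on res-6 — all released -> runs and releases res-19 and res-1
  P4 waits on res-1 — all released -> runs and releases res-5 and res-2
  P8 waits on res-5, res-17 and res-19 — all released -> runs and releases res-10


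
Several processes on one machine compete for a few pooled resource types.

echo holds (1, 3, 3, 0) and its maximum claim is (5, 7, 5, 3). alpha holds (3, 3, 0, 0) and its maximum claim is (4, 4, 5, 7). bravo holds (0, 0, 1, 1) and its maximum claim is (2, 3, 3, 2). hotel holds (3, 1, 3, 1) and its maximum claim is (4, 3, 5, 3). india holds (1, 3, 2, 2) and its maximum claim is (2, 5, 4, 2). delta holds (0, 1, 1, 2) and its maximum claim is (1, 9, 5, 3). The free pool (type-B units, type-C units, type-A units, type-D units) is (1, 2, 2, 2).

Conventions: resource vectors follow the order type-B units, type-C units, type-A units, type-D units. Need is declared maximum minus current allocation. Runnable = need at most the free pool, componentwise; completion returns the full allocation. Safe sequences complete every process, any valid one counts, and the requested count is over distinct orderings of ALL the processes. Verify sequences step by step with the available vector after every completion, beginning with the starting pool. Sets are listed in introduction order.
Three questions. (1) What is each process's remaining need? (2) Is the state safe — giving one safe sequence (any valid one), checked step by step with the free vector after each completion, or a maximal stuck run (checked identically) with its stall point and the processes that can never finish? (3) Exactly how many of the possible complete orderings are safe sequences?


(1) Outstanding need per process (order type-B units, type-C units, type-A units, type-D units):
  echo: (4, 4, 2, 3)
  alpha: (1, 1, 5, 7)
  bravo: (2, 3, 2, 1)
  hotel: (1, 2, 2, 2)
  india: (1, 2, 2, 0)
  delta: (1, 8, 4, 1)
(2) SAFE — a valid safe sequence is hotel, india, echo, delta, bravo, alpha.
Key observation: hotel is the earliest step where a requested resource binds exactly: need (1, 2, 2, 2), pool (1, 2, 2, 2) at its turn.
Step-by-step check:
  pool = (1, 2, 2, 2)
  run hotel (needs (1, 2, 2, 2), free (1, 2, 2, 2)); after release of (3, 1, 3, 1) the pool is (4, 3, 5, 3)
  run india (needs (1, 2, 2, 0), free (4, 3, 5, 3)); after release of (1, 3, 2, 2) the pool is (5, 6, 7, 5)
  run echo (needs (4, 4, 2, 3), free (5, 6, 7, 5)); after release of (1, 3, 3, 0) the pool is (6, 9, 10, 5)
  run delta (needs (1, 8, 4, 1), free (6, 9, 10, 5)); after release of (0, 1, 1, 2) the pool is (6, 10, 11, 7)
  run bravo (needs (2, 3, 2, 1), free (6, 10, 11, 7)); after release of (0, 0, 1, 1) the pool is (6, 10, 12, 8)
  run alpha (needs (1, 1, 5, 7), free (6, 10, 12, 8)); after release of (3, 3, 0, 0) the pool is (9, 13, 12, 8)
(3) Precisely 10 of the possible complete orderings are safe sequences.
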